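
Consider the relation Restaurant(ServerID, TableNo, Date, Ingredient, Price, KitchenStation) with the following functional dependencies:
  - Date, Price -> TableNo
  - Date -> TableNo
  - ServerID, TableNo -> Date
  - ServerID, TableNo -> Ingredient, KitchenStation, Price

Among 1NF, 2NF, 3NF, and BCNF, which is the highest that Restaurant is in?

Candidate keys: {Date, ServerID}, {ServerID, TableNo}. Prime attributes: {Date, ServerID, TableNo}.
For Date, Price -> TableNo we have {Date, Price}⁺ = {Date, Price, TableNo}; {Date, Price} is not a superkey, so BCNF fails.
But every attribute on its right side ({TableNo}) is prime, and the same holds for every other non-superkey FD, so 3NF still holds.

3NF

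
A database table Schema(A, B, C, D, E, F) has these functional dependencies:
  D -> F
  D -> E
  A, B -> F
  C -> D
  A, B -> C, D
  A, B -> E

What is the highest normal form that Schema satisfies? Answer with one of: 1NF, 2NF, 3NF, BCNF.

Candidate key: {A, B}. Prime attributes: {A, B}.
D -> F breaks BCNF: {D}⁺ = {D, E, F}, so {D} is not a superkey.
D -> F determines the non-prime attribute {F} from a non-superkey — 3NF is violated.
No proper subset of a key has a non-prime attribute in its closure, so there is no partial dependency; 2NF holds.

2NF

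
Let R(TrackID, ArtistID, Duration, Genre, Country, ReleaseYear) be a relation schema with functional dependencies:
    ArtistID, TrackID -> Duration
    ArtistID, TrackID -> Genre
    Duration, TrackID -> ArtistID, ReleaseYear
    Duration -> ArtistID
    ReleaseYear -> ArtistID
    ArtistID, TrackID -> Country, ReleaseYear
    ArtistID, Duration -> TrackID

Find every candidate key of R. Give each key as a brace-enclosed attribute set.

{ArtistID, TrackID}, {Duration}, {ReleaseYear, TrackID}

{Duration}⁺ = {ArtistID, Country, Duration, Genre, ReleaseYear, TrackID}, which is every attribute, so {Duration} is a candidate key.
{ArtistID, TrackID}⁺ = {ArtistID, Country, Duration, Genre, ReleaseYear, TrackID}, which is every attribute, so {ArtistID, TrackID} is a candidate key.
{ReleaseYear, TrackID}⁺ = {ArtistID, Country, Duration, Genre, ReleaseYear, TrackID}, which is every attribute, so {ReleaseYear, TrackID} is a candidate key.
No proper subset of any of these is a key, and no other minimal superkey exists.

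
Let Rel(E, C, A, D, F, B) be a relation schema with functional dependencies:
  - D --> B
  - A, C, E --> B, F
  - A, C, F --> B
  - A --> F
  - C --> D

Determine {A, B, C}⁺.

{A, B, C, D, F}

Start with {A, B, C}.
A --> F applies; add {F} → now {A, B, C, F}.
C --> D applies; add {D} → now {A, B, C, D, F}.
No further FD applies.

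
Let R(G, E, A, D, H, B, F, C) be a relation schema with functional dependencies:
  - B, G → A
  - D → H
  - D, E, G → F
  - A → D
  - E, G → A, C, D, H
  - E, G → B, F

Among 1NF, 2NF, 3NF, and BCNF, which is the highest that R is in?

2NF

Candidate key: {E, G}. Prime attributes: {E, G}.
B, G → A breaks BCNF: {B, G}⁺ = {A, B, D, G, H}, so {B, G} is not a superkey.
B, G → A determines the non-prime attribute {A} from a non-superkey — 3NF is violated.
No proper subset of a key has a non-prime attribute in its closure, so there is no partial dependency; 2NF holds.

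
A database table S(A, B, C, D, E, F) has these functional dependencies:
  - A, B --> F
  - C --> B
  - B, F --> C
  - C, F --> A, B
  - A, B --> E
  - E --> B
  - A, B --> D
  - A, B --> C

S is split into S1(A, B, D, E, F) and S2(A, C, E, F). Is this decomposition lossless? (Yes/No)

Yes

Common attributes: {A, E, F}; their closure is {A, B, C, D, E, F}.
This includes all of S1, so the common attributes are a superkey of S1 — the join is lossless.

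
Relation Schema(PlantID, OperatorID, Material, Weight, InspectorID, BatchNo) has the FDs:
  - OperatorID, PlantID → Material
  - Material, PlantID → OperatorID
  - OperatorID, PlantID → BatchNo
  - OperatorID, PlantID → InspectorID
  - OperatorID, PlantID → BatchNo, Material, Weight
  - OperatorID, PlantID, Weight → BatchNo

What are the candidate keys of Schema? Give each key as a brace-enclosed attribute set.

Attributes never on any right-hand side: {PlantID} — every candidate key must contain it.
{Material, PlantID} is a candidate key since {Material, PlantID}⁺ = {BatchNo, InspectorID, Material, OperatorID, PlantID, Weight} covers every attribute.
{OperatorID, PlantID} is a candidate key since {OperatorID, PlantID}⁺ = {BatchNo, InspectorID, Material, OperatorID, PlantID, Weight} covers every attribute.
Any other superkey properly contains one of these, so there are no further candidate keys.

{Material, PlantID}, {OperatorID, PlantID}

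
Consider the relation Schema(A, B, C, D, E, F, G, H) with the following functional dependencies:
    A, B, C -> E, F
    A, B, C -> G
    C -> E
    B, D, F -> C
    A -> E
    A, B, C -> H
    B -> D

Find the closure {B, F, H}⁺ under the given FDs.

Start with {B, F, H}.
B -> D applies; add {D} → now {B, D, F, H}.
B, D, F -> C applies; add {C} → now {B, C, D, F, H}.
C -> E applies; add {E} → now {B, C, D, E, F, H}.
No further FD applies.

{B, C, D, E, F, H}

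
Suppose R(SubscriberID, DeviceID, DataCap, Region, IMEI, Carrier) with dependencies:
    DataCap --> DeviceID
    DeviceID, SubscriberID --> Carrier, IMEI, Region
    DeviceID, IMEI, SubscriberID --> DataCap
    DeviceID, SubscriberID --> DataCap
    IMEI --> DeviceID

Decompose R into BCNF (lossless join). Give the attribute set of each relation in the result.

{Carrier, DataCap, IMEI, Region, SubscriberID}; {DataCap, DeviceID}

Candidate keys of the original relation: {DataCap, SubscriberID}, {DeviceID, SubscriberID}, {IMEI, SubscriberID}.
Within {Carrier, DataCap, DeviceID, IMEI, Region, SubscriberID}: {DataCap}⁺ ∩ {Carrier, DataCap, DeviceID, IMEI, Region, SubscriberID} = {DataCap, DeviceID}, not the whole set, so DataCap --> DeviceID violates BCNF; decompose into {DataCap, DeviceID} and {Carrier, DataCap, IMEI, Region, SubscriberID}.
{DataCap, DeviceID}: every determinant is a superkey — BCNF.
{Carrier, DataCap, IMEI, Region, SubscriberID}: every determinant is a superkey — BCNF.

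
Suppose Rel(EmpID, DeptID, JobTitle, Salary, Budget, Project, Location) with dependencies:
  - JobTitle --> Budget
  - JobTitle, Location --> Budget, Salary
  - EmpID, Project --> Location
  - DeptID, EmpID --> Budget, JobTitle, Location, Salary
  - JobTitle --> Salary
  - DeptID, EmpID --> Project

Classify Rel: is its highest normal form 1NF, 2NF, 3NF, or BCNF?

Candidate key: {DeptID, EmpID}. Prime attributes: {DeptID, EmpID}.
JobTitle --> Budget breaks BCNF: {JobTitle}⁺ = {Budget, JobTitle, Salary}, so {JobTitle} is not a superkey.
JobTitle --> Budget determines the non-prime attribute {Budget} from a non-superkey — 3NF is violated.
No proper subset of a key has a non-prime attribute in its closure, so there is no partial dependency; 2NF holds.

2NF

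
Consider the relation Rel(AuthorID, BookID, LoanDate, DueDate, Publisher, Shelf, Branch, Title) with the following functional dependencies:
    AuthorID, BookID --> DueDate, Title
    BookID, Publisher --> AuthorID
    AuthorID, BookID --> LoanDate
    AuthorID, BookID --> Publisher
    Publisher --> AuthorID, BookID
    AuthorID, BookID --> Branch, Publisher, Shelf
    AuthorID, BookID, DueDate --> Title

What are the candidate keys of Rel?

Closure of {Publisher} is {AuthorID, BookID, Branch, DueDate, LoanDate, Publisher, Shelf, Title}, the whole schema; {Publisher} is a candidate key.
Closure of {AuthorID, BookID} is {AuthorID, BookID, Branch, DueDate, LoanDate, Publisher, Shelf, Title}, the whole schema; {AuthorID, BookID} is a candidate key.
No proper subset of any of these is a key, and no other minimal superkey exists.

{AuthorID, BookID}, {Publisher}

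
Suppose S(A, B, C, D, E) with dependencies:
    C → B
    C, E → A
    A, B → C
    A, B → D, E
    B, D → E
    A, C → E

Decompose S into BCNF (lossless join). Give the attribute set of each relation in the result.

Candidate keys of the original relation: {A, B}, {A, C}, {C, D}, {C, E}.
In {A, B, C, D, E}, {C} is not a superkey ({C}⁺ restricted to this set is {B, C}), so split on C → B into {B, C} and {A, C, D, E}.
{B, C} has no BCNF violation.
{A, C, D, E} has no BCNF violation.

{A, C, D, E}; {B, C}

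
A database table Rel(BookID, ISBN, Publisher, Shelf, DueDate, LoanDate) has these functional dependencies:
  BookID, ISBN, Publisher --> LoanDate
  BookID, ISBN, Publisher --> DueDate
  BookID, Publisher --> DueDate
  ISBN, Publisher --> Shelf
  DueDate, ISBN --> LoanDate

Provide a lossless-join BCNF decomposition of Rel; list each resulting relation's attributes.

{BookID, DueDate, Publisher}; {BookID, ISBN, LoanDate, Publisher}; {ISBN, Publisher, Shelf}

Candidate key of the original relation: {BookID, ISBN, Publisher}.
{BookID, DueDate, ISBN, LoanDate, Publisher, Shelf}: {BookID, Publisher} determines {BookID, DueDate, Publisher} here but is not a superkey — split on BookID, Publisher --> DueDate, giving {BookID, DueDate, Publisher} and {BookID, ISBN, LoanDate, Publisher, Shelf}.
{BookID, DueDate, Publisher} is in BCNF.
{BookID, ISBN, LoanDate, Publisher, Shelf}: {ISBN, Publisher} determines {ISBN, Publisher, Shelf} here but is not a superkey — split on ISBN, Publisher --> Shelf, giving {ISBN, Publisher, Shelf} and {BookID, ISBN, LoanDate, Publisher}.
{ISBN, Publisher, Shelf} is in BCNF.
{BookID, ISBN, LoanDate, Publisher} is in BCNF.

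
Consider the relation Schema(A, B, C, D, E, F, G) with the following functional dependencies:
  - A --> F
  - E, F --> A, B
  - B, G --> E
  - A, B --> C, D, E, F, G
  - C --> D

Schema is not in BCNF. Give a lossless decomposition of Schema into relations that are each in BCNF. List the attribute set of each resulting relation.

Candidate keys of the original relation: {A, B}, {A, E}, {B, F, G}, {E, F}.
Within {A, B, C, D, E, F, G}: {A}⁺ ∩ {A, B, C, D, E, F, G} = {A, F}, not the whole set, so A --> F violates BCNF; decompose into {A, F} and {A, B, C, D, E, G}.
{A, F} has no BCNF violation.
Within {A, B, C, D, E, G}: {B, G}⁺ ∩ {A, B, C, D, E, G} = {B, E, G}, not the whole set, so B, G --> E violates BCNF; decompose into {B, E, G} and {A, B, C, D, G}.
{B, E, G} has no BCNF violation.
Within {A, B, C, D, G}: {C}⁺ ∩ {A, B, C, D, G} = {C, D}, not the whole set, so C --> D violates BCNF; decompose into {C, D} and {A, B, C, G}.
{C, D} has no BCNF violation.
{A, B, C, G} has no BCNF violation.

{A, B, C, G}; {A, F}; {B, E, G}; {C, D}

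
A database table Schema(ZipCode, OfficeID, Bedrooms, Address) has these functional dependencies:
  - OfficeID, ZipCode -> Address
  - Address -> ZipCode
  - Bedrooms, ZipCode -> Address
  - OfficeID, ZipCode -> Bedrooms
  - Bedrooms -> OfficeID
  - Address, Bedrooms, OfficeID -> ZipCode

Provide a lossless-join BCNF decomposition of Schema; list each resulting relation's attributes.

{Address, Bedrooms}; {Address, ZipCode}; {Bedrooms, OfficeID}

Candidate keys of the original relation: {Address, Bedrooms}, {Address, OfficeID}, {Bedrooms, ZipCode}, {OfficeID, ZipCode}.
In {Address, Bedrooms, OfficeID, ZipCode}, {Address} is not a superkey ({Address}⁺ restricted to this set is {Address, ZipCode}), so split on Address -> ZipCode into {Address, ZipCode} and {Address, Bedrooms, OfficeID}.
{Address, ZipCode} is in BCNF.
In {Address, Bedrooms, OfficeID}, {Bedrooms} is not a superkey ({Bedrooms}⁺ restricted to this set is {Bedrooms, OfficeID}), so split on Bedrooms -> OfficeID into {Bedrooms, OfficeID} and {Address, Bedrooms}.
{Bedrooms, OfficeID} is in BCNF.
{Address, Bedrooms} is in BCNF.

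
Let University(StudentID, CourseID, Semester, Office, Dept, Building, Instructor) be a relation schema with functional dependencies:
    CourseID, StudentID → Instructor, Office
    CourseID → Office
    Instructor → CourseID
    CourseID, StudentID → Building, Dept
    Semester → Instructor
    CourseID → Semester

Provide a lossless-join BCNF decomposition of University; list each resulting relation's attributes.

{Building, CourseID, Dept, StudentID}; {CourseID, Instructor, Office, Semester}

Candidate keys of the original relation: {CourseID, StudentID}, {Instructor, StudentID}, {Semester, StudentID}.
{Building, CourseID, Dept, Instructor, Office, Semester, StudentID}: {CourseID} determines {CourseID, Instructor, Office, Semester} here but is not a superkey — split on CourseID → Instructor, Office, Semester, giving {CourseID, Instructor, Office, Semester} and {Building, CourseID, Dept, StudentID}.
{CourseID, Instructor, Office, Semester} is in BCNF.
{Building, CourseID, Dept, StudentID} is in BCNF.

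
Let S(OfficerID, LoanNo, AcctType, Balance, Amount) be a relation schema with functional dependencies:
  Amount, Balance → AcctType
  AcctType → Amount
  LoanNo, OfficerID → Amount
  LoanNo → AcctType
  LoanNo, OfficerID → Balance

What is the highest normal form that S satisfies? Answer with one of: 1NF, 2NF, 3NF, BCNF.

Candidate key: {LoanNo, OfficerID}. Prime attributes: {LoanNo, OfficerID}.
For Amount, Balance → AcctType we have {Amount, Balance}⁺ = {AcctType, Amount, Balance}; {Amount, Balance} is not a superkey, so BCNF fails.
Because {AcctType} is non-prime and the left side of Amount, Balance → AcctType is not a superkey, the relation is not in 3NF.
The proper key subset {LoanNo} of {LoanNo, OfficerID} determines non-prime {AcctType, Amount}, so the relation is not even in 2NF.

1NF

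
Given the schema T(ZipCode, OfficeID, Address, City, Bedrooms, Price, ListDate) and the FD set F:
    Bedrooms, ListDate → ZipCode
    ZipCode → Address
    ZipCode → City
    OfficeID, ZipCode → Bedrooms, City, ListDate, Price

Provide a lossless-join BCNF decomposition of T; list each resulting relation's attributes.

{Address, City, ZipCode}; {Bedrooms, ListDate, OfficeID, Price}; {Bedrooms, ListDate, ZipCode}

Candidate keys of the original relation: {Bedrooms, ListDate, OfficeID}, {OfficeID, ZipCode}.
Within {Address, Bedrooms, City, ListDate, OfficeID, Price, ZipCode}: {Bedrooms, ListDate}⁺ ∩ {Address, Bedrooms, City, ListDate, OfficeID, Price, ZipCode} = {Address, Bedrooms, City, ListDate, ZipCode}, not the whole set, so Bedrooms, ListDate → Address, City, ZipCode violates BCNF; decompose into {Address, Bedrooms, City, ListDate, ZipCode} and {Bedrooms, ListDate, OfficeID, Price}.
Within {Address, Bedrooms, City, ListDate, ZipCode}: {ZipCode}⁺ ∩ {Address, Bedrooms, City, ListDate, ZipCode} = {Address, City, ZipCode}, not the whole set, so ZipCode → Address, City violates BCNF; decompose into {Address, City, ZipCode} and {Bedrooms, ListDate, ZipCode}.
{Address, City, ZipCode} has no BCNF violation.
{Bedrooms, ListDate, ZipCode} has no BCNF violation.
{Bedrooms, ListDate, OfficeID, Price} has no BCNF violation.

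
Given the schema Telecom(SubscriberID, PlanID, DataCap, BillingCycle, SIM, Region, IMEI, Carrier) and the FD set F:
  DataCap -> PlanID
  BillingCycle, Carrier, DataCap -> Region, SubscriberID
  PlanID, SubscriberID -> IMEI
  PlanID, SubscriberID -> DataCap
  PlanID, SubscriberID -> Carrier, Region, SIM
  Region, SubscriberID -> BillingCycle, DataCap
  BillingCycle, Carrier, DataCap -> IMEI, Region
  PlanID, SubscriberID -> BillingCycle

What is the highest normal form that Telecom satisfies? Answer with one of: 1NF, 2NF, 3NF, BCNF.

Candidate keys: {BillingCycle, Carrier, DataCap}, {DataCap, SubscriberID}, {PlanID, SubscriberID}, {Region, SubscriberID}. Prime attributes: {BillingCycle, Carrier, DataCap, PlanID, Region, SubscriberID}.
DataCap -> PlanID breaks BCNF: {DataCap}⁺ = {DataCap, PlanID}, so {DataCap} is not a superkey.
Its right-hand attributes {PlanID} are all prime, as are those of every other non-superkey FD — the relation is in 3NF.

3NF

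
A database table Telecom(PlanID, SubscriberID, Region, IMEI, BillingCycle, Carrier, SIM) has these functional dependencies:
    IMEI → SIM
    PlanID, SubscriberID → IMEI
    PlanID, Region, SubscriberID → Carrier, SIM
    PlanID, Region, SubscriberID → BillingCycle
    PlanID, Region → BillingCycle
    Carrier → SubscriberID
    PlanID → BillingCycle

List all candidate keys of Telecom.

{Carrier, PlanID, Region}, {PlanID, Region, SubscriberID}

{PlanID, Region} never appear on the right of any FD, so every key must include all of them.
{Carrier, PlanID, Region}⁺ = {BillingCycle, Carrier, IMEI, PlanID, Region, SIM, SubscriberID} — all of the relation — so {Carrier, PlanID, Region} is a candidate key.
{PlanID, Region, SubscriberID}⁺ = {BillingCycle, Carrier, IMEI, PlanID, Region, SIM, SubscriberID} — all of the relation — so {PlanID, Region, SubscriberID} is a candidate key.
No proper subset of any of these is a key, and no other minimal superkey exists.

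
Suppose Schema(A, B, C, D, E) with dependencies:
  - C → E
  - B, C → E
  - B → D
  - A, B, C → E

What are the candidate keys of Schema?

{A, B, C}

{A, B, C} never appear on the right of any FD, so every key must include all of them.
{A, B, C}⁺ = {A, B, C, D, E} — all of the relation — so {A, B, C} is a candidate key.
No smaller or unrelated set reaches every attribute, so there are no other keys.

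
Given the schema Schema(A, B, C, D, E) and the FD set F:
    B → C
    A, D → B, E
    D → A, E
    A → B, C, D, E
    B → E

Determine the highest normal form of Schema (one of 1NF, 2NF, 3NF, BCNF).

2NF

Candidate keys: {A}, {D}. Prime attributes: {A, D}.
For B → C we have {B}⁺ = {B, C, E}; {B} is not a superkey, so BCNF fails.
B → C has non-prime {C} on the right and a non-superkey on the left, so 3NF fails.
Every candidate key is a single attribute, so no partial dependency is possible; 2NF holds.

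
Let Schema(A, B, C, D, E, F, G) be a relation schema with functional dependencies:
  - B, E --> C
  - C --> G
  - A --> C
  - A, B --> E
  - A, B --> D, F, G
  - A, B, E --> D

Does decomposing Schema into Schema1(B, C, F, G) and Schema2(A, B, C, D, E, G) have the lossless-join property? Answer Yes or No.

No

Schema1 ∩ Schema2 = {B, C, G}; its closure under F is {B, C, G}.
Schema1 ⊄ {B, C, G} and Schema2 ⊄ {B, C, G}, so the split is lossy.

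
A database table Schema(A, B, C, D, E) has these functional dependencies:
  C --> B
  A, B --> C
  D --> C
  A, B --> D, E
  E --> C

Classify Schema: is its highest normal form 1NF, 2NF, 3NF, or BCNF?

Candidate keys: {A, B}, {A, C}, {A, D}, {A, E}. Prime attributes: {A, B, C, D, E}.
For C --> B we have {C}⁺ = {B, C}; {C} is not a superkey, so BCNF fails.
Its right-hand attributes {B} are all prime, as are those of every other non-superkey FD — the relation is in 3NF.

3NF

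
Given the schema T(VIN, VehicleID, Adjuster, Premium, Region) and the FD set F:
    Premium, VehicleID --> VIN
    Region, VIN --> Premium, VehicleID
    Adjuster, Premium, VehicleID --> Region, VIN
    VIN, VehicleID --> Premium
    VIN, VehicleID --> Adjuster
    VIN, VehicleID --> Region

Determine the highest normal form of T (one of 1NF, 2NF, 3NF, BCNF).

Candidate keys: {Premium, VehicleID}, {Region, VIN}, {VIN, VehicleID}. Prime attributes: {Premium, Region, VIN, VehicleID}.
Each dependency's left side is a superkey — BCNF holds.

BCNF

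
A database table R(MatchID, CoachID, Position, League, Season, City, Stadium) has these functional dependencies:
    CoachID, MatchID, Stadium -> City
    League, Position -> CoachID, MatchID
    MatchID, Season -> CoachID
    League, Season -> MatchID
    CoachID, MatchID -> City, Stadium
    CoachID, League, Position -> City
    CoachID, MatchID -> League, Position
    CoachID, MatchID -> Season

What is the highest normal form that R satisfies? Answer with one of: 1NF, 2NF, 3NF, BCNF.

BCNF

Candidate keys: {CoachID, MatchID}, {League, Position}, {League, Season}, {MatchID, Season}. Prime attributes: {CoachID, League, MatchID, Position, Season}.
Every FD has a superkey on the left, so the relation is in BCNF.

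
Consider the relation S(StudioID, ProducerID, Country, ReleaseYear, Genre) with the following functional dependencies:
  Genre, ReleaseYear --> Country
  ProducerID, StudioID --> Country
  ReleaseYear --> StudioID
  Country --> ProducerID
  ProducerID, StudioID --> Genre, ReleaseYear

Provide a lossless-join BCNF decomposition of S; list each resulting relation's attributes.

{Country, Genre, ReleaseYear}; {Country, ProducerID}; {ReleaseYear, StudioID}

Candidate keys of the original relation: {Country, ReleaseYear}, {Country, StudioID}, {Genre, ReleaseYear}, {ProducerID, ReleaseYear}, {ProducerID, StudioID}.
Within {Country, Genre, ProducerID, ReleaseYear, StudioID}: {ReleaseYear}⁺ ∩ {Country, Genre, ProducerID, ReleaseYear, StudioID} = {ReleaseYear, StudioID}, not the whole set, so ReleaseYear --> StudioID violates BCNF; decompose into {ReleaseYear, StudioID} and {Country, Genre, ProducerID, ReleaseYear}.
{ReleaseYear, StudioID} is in BCNF.
Within {Country, Genre, ProducerID, ReleaseYear}: {Country}⁺ ∩ {Country, Genre, ProducerID, ReleaseYear} = {Country, ProducerID}, not the whole set, so Country --> ProducerID violates BCNF; decompose into {Country, ProducerID} and {Country, Genre, ReleaseYear}.
{Country, ProducerID} is in BCNF.
{Country, Genre, ReleaseYear} is in BCNF.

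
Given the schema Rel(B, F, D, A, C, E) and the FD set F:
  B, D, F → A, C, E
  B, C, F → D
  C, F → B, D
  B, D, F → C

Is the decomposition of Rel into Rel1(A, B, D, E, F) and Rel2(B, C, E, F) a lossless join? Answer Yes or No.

No

Common attributes: {B, E, F}; their closure is {B, E, F}.
The closure covers neither Rel1 nor Rel2 entirely; the join is not lossless.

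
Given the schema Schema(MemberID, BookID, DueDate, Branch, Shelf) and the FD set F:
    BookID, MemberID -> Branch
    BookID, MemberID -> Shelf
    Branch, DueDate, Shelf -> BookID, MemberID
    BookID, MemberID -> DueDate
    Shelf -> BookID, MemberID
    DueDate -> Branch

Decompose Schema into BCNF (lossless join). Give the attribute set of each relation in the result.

{BookID, DueDate, MemberID, Shelf}; {Branch, DueDate}

Candidate keys of the original relation: {BookID, MemberID}, {Shelf}.
In {BookID, Branch, DueDate, MemberID, Shelf}, {DueDate} is not a superkey ({DueDate}⁺ restricted to this set is {Branch, DueDate}), so split on DueDate -> Branch into {Branch, DueDate} and {BookID, DueDate, MemberID, Shelf}.
{Branch, DueDate}: every determinant is a superkey — BCNF.
{BookID, DueDate, MemberID, Shelf}: every determinant is a superkey — BCNF.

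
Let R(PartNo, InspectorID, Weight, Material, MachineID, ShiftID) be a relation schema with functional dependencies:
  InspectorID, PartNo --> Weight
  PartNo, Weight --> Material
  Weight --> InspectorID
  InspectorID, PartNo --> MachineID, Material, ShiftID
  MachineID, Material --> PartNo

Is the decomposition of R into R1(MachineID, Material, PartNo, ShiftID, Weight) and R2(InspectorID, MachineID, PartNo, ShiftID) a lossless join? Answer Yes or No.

Common attributes: {MachineID, PartNo, ShiftID}; their closure is {MachineID, PartNo, ShiftID}.
The closure covers neither R1 nor R2 entirely; the join is not lossless.

No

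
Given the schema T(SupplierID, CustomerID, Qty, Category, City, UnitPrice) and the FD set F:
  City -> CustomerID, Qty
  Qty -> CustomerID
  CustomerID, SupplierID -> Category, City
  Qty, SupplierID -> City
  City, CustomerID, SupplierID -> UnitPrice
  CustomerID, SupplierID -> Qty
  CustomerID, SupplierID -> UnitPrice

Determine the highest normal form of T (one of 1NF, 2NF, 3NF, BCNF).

Candidate keys: {City, SupplierID}, {CustomerID, SupplierID}, {Qty, SupplierID}. Prime attributes: {City, CustomerID, Qty, SupplierID}.
City -> CustomerID, Qty breaks BCNF: {City}⁺ = {City, CustomerID, Qty}, so {City} is not a superkey.
Since {CustomerID, Qty} ⊆ prime attributes and every other non-superkey FD also has a prime right side, the schema is in 3NF.

3NF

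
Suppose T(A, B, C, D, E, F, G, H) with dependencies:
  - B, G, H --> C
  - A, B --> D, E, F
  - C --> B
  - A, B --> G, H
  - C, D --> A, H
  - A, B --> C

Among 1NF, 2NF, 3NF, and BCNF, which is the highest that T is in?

Candidate keys: {A, B}, {A, C}, {B, D, G, H}, {C, D}. Prime attributes: {A, B, C, D, G, H}.
For B, G, H --> C we have {B, G, H}⁺ = {B, C, G, H}; {B, G, H} is not a superkey, so BCNF fails.
But every attribute on its right side ({C}) is prime, and the same holds for every other non-superkey FD, so 3NF still holds.

3NF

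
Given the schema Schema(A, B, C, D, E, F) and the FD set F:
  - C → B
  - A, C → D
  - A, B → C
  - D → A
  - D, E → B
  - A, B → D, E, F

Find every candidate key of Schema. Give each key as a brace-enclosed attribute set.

{A, B}⁺ = {A, B, C, D, E, F}, which is every attribute, so {A, B} is a candidate key.
{A, C}⁺ = {A, B, C, D, E, F}, which is every attribute, so {A, C} is a candidate key.
{B, D}⁺ = {A, B, C, D, E, F}, which is every attribute, so {B, D} is a candidate key.
{C, D}⁺ = {A, B, C, D, E, F}, which is every attribute, so {C, D} is a candidate key.
{D, E}⁺ = {A, B, C, D, E, F}, which is every attribute, so {D, E} is a candidate key.
Any other superkey properly contains one of these, so there are no further candidate keys.

{A, B}, {A, C}, {B, D}, {C, D}, {D, E}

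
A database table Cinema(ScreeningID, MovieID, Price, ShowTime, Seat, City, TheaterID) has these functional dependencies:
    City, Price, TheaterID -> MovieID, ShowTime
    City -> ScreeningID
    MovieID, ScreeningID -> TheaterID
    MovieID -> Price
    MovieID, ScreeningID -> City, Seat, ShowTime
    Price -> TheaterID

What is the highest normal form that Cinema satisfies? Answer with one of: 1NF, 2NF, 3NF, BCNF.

1NF

Candidate keys: {City, MovieID}, {City, Price}, {MovieID, ScreeningID}. Prime attributes: {City, MovieID, Price, ScreeningID}.
City -> ScreeningID breaks BCNF: {City}⁺ = {City, ScreeningID}, so {City} is not a superkey.
Price -> TheaterID has non-prime {TheaterID} on the right and a non-superkey on the left, so 3NF fails.
Since {MovieID} ⊂ {City, MovieID} and {MovieID}⁺ ⊇ {TheaterID} with {TheaterID} non-prime, there is a partial dependency; 2NF fails.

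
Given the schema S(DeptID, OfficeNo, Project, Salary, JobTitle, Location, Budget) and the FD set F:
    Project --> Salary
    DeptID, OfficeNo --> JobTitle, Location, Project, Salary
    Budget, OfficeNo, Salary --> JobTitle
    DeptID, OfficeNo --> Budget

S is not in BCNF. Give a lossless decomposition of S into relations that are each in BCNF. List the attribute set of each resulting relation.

{Budget, DeptID, Location, OfficeNo, Project}; {Budget, JobTitle, OfficeNo, Project}; {Project, Salary}

Candidate key of the original relation: {DeptID, OfficeNo}.
In {Budget, DeptID, JobTitle, Location, OfficeNo, Project, Salary}, {Project} is not a superkey ({Project}⁺ restricted to this set is {Project, Salary}), so split on Project --> Salary into {Project, Salary} and {Budget, DeptID, JobTitle, Location, OfficeNo, Project}.
{Project, Salary}: every determinant is a superkey — BCNF.
In {Budget, DeptID, JobTitle, Location, OfficeNo, Project}, {Budget, OfficeNo, Project} is not a superkey ({Budget, OfficeNo, Project}⁺ restricted to this set is {Budget, JobTitle, OfficeNo, Project}), so split on Budget, OfficeNo, Project --> JobTitle into {Budget, JobTitle, OfficeNo, Project} and {Budget, DeptID, Location, OfficeNo, Project}.
{Budget, JobTitle, OfficeNo, Project}: every determinant is a superkey — BCNF.
{Budget, DeptID, Location, OfficeNo, Project}: every determinant is a superkey — BCNF.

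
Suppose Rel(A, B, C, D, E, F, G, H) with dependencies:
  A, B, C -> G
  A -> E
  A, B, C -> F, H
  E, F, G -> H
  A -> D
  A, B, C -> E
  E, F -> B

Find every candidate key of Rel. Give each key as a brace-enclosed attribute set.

{A, B, C}, {A, C, F}

{A, C} never appear on the right of any FD, so every key must include all of them.
{A, B, C}⁺ = {A, B, C, D, E, F, G, H} — all of the relation — so {A, B, C} is a candidate key.
{A, C, F}⁺ = {A, B, C, D, E, F, G, H} — all of the relation — so {A, C, F} is a candidate key.
Any other superkey properly contains one of these, so there are no further candidate keys.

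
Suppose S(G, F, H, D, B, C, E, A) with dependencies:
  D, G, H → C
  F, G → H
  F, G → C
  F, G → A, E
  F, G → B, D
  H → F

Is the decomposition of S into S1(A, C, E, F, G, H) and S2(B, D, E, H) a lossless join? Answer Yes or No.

No

Common attributes: {E, H}; their closure is {E, F, H}.
S1 ⊄ {E, F, H} and S2 ⊄ {E, F, H}, so the split is lossy.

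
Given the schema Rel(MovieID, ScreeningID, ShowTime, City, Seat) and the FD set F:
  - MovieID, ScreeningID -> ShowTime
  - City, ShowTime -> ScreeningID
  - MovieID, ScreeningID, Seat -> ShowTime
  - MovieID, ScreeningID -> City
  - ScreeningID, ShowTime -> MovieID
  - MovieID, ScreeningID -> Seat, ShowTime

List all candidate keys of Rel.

Closure of {City, ShowTime} is {City, MovieID, ScreeningID, Seat, ShowTime}, the whole schema; {City, ShowTime} is a candidate key.
Closure of {MovieID, ScreeningID} is {City, MovieID, ScreeningID, Seat, ShowTime}, the whole schema; {MovieID, ScreeningID} is a candidate key.
Closure of {ScreeningID, ShowTime} is {City, MovieID, ScreeningID, Seat, ShowTime}, the whole schema; {ScreeningID, ShowTime} is a candidate key.
These are minimal and exhaustive — every other superkey contains one of them.

{City, ShowTime}, {MovieID, ScreeningID}, {ScreeningID, ShowTime}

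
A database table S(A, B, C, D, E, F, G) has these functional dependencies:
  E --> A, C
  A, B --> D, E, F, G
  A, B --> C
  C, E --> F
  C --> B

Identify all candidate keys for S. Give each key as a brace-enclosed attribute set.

{A, B}, {A, C}, {E}

{E} is a candidate key since {E}⁺ = {A, B, C, D, E, F, G} covers every attribute.
{A, B} is a candidate key since {A, B}⁺ = {A, B, C, D, E, F, G} covers every attribute.
{A, C} is a candidate key since {A, C}⁺ = {A, B, C, D, E, F, G} covers every attribute.
No proper subset of any of these is a key, and no other minimal superkey exists.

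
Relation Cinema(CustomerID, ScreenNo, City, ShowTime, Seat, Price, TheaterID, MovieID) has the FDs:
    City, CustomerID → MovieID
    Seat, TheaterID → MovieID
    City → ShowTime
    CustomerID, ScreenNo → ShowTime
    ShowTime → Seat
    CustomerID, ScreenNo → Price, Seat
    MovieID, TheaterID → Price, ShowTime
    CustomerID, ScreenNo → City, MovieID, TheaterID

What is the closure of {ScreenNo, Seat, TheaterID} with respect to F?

Start with {ScreenNo, Seat, TheaterID}.
Seat, TheaterID → MovieID applies; add {MovieID} → now {MovieID, ScreenNo, Seat, TheaterID}.
MovieID, TheaterID → Price, ShowTime applies; add {Price, ShowTime} → now {MovieID, Price, ScreenNo, Seat, ShowTime, TheaterID}.
No further FD applies.

{MovieID, Price, ScreenNo, Seat, ShowTime, TheaterID}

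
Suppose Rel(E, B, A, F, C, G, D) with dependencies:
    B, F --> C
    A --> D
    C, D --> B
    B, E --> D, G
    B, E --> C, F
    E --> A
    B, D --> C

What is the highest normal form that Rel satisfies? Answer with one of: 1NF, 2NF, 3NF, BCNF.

1NF

Candidate keys: {B, E}, {C, E}. Prime attributes: {B, C, E}.
For B, F --> C we have {B, F}⁺ = {B, C, F}; {B, F} is not a superkey, so BCNF fails.
A --> D has non-prime {D} on the right and a non-superkey on the left, so 3NF fails.
{E} is a proper subset of the key {B, E}, and {E}⁺ contains the non-prime attributes {A, D} — a partial dependency, so 2NF is violated.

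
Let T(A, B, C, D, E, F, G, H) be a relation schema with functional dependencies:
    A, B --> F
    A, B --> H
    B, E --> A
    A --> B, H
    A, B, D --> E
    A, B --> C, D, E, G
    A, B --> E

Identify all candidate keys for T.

{A}, {B, E}

{A} is a candidate key since {A}⁺ = {A, B, C, D, E, F, G, H} covers every attribute.
{B, E} is a candidate key since {B, E}⁺ = {A, B, C, D, E, F, G, H} covers every attribute.
These are minimal and exhaustive — every other superkey contains one of them.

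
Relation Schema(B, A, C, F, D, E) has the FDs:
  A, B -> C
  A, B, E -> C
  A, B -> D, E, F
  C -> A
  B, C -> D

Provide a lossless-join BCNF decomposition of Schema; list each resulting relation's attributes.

Candidate keys of the original relation: {A, B}, {B, C}.
{A, B, C, D, E, F}: {C} determines {A, C} here but is not a superkey — split on C -> A, giving {A, C} and {B, C, D, E, F}.
{A, C} is in BCNF.
{B, C, D, E, F} is in BCNF.

{A, C}; {B, C, D, E, F}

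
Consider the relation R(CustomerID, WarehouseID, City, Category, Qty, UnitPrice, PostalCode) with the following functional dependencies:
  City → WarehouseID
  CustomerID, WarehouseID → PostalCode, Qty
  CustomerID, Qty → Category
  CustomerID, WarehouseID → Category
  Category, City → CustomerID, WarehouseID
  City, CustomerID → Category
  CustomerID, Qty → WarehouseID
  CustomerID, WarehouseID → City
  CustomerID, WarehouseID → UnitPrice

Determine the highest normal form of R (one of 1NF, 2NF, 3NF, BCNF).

3NF

Candidate keys: {Category, City}, {City, CustomerID}, {CustomerID, Qty}, {CustomerID, WarehouseID}. Prime attributes: {Category, City, CustomerID, Qty, WarehouseID}.
City → WarehouseID breaks BCNF: {City}⁺ = {City, WarehouseID}, so {City} is not a superkey.
Its right-hand attributes {WarehouseID} are all prime, as are those of every other non-superkey FD — the relation is in 3NF.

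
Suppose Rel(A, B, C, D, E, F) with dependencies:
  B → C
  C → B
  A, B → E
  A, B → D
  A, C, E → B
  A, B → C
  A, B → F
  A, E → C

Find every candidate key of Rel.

{A, B}, {A, C}, {A, E}

Attributes never on any right-hand side: {A} — every candidate key must contain it.
{A, B} is a candidate key since {A, B}⁺ = {A, B, C, D, E, F} covers every attribute.
{A, C} is a candidate key since {A, C}⁺ = {A, B, C, D, E, F} covers every attribute.
{A, E} is a candidate key since {A, E}⁺ = {A, B, C, D, E, F} covers every attribute.
Any other superkey properly contains one of these, so there are no further candidate keys.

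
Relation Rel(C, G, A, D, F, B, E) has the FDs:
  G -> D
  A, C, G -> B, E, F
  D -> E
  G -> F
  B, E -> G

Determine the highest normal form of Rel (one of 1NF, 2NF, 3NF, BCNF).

1NF

Candidate keys: {A, B, C, D}, {A, B, C, E}, {A, C, G}. Prime attributes: {A, B, C, D, E, G}.
G -> D: {G}⁺ = {D, E, F, G}, which is not all of the attributes, so the left side is not a superkey — BCNF is violated.
G -> F determines the non-prime attribute {F} from a non-superkey — 3NF is violated.
The proper key subset {G} of {A, C, G} determines non-prime {F}, so the relation is not even in 2NF.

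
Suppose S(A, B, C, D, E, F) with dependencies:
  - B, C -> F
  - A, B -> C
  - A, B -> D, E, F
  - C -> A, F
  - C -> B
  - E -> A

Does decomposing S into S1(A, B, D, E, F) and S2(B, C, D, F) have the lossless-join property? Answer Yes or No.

The shared attributes are {B, D, F} and {B, D, F}⁺ = {B, D, F}.
S1 ⊄ {B, D, F} and S2 ⊄ {B, D, F}, so the split is lossy.

No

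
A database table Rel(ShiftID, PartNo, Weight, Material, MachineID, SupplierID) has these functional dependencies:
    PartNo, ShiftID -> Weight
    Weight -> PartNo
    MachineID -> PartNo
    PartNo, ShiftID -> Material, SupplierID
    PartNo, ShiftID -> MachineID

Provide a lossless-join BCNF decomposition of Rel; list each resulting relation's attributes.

{MachineID, Material, ShiftID, SupplierID, Weight}; {PartNo, Weight}

Candidate keys of the original relation: {MachineID, ShiftID}, {PartNo, ShiftID}, {ShiftID, Weight}.
Within {MachineID, Material, PartNo, ShiftID, SupplierID, Weight}: {Weight}⁺ ∩ {MachineID, Material, PartNo, ShiftID, SupplierID, Weight} = {PartNo, Weight}, not the whole set, so Weight -> PartNo violates BCNF; decompose into {PartNo, Weight} and {MachineID, Material, ShiftID, SupplierID, Weight}.
{PartNo, Weight} has no BCNF violation.
{MachineID, Material, ShiftID, SupplierID, Weight} has no BCNF violation.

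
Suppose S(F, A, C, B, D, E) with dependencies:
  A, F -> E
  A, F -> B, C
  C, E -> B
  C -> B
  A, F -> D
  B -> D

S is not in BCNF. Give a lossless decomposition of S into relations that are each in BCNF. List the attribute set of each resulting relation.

{A, C, E, F}; {B, C}; {B, D}

Candidate key of the original relation: {A, F}.
In {A, B, C, D, E, F}, {C, E} is not a superkey ({C, E}⁺ restricted to this set is {B, C, D, E}), so split on C, E -> B, D into {B, C, D, E} and {A, C, E, F}.
In {B, C, D, E}, {C} is not a superkey ({C}⁺ restricted to this set is {B, C, D}), so split on C -> B, D into {B, C, D} and {C, E}.
In {B, C, D}, {B} is not a superkey ({B}⁺ restricted to this set is {B, D}), so split on B -> D into {B, D} and {B, C}.
{B, D} is in BCNF.
{B, C} is in BCNF.
{C, E} is in BCNF.
{A, C, E, F} is in BCNF.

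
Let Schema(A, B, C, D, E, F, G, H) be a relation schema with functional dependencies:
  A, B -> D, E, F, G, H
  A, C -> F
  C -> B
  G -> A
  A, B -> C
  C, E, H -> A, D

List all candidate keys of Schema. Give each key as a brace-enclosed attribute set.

{A, B}, {A, C}, {B, G}, {C, E, H}, {C, G}

Closure of {A, B} is {A, B, C, D, E, F, G, H}, the whole schema; {A, B} is a candidate key.
Closure of {A, C} is {A, B, C, D, E, F, G, H}, the whole schema; {A, C} is a candidate key.
Closure of {B, G} is {A, B, C, D, E, F, G, H}, the whole schema; {B, G} is a candidate key.
Closure of {C, G} is {A, B, C, D, E, F, G, H}, the whole schema; {C, G} is a candidate key.
Closure of {C, E, H} is {A, B, C, D, E, F, G, H}, the whole schema; {C, E, H} is a candidate key.
Any other superkey properly contains one of these, so there are no further candidate keys.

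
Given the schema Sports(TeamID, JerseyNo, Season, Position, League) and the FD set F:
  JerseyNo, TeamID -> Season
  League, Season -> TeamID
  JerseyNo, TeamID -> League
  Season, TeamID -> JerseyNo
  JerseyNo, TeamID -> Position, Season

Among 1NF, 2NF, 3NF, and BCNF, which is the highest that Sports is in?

Candidate keys: {JerseyNo, TeamID}, {League, Season}, {Season, TeamID}. Prime attributes: {JerseyNo, League, Season, TeamID}.
The left-hand side of every FD is a superkey, so BCNF is satisfied.

BCNF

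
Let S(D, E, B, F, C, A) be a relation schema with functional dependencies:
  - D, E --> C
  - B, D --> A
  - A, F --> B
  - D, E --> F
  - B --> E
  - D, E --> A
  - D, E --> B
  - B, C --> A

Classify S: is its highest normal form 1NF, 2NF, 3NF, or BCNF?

3NF

Candidate keys: {A, D, F}, {B, D}, {D, E}. Prime attributes: {A, B, D, E, F}.
A, F --> B: {A, F}⁺ = {A, B, E, F}, which is not all of the attributes, so the left side is not a superkey — BCNF is violated.
Its right-hand attributes {B} are all prime, as are those of every other non-superkey FD — the relation is in 3NF.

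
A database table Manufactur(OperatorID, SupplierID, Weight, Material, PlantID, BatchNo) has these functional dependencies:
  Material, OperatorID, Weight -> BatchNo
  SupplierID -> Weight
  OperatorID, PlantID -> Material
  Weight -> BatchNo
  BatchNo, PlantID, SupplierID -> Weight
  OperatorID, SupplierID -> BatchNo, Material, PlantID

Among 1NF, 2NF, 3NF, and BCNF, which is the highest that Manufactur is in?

Candidate key: {OperatorID, SupplierID}. Prime attributes: {OperatorID, SupplierID}.
For Material, OperatorID, Weight -> BatchNo we have {Material, OperatorID, Weight}⁺ = {BatchNo, Material, OperatorID, Weight}; {Material, OperatorID, Weight} is not a superkey, so BCNF fails.
Material, OperatorID, Weight -> BatchNo determines the non-prime attribute {BatchNo} from a non-superkey — 3NF is violated.
{SupplierID} is a proper subset of the key {OperatorID, SupplierID}, and {SupplierID}⁺ contains the non-prime attributes {BatchNo, Weight} — a partial dependency, so 2NF is violated.

1NF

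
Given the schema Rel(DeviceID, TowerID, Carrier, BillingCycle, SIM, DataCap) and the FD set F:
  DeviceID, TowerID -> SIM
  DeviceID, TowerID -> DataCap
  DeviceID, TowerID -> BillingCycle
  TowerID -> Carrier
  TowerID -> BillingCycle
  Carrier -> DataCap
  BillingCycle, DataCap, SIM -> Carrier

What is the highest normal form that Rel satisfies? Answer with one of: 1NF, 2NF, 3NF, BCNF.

Candidate key: {DeviceID, TowerID}. Prime attributes: {DeviceID, TowerID}.
TowerID -> Carrier: {TowerID}⁺ = {BillingCycle, Carrier, DataCap, TowerID}, which is not all of the attributes, so the left side is not a superkey — BCNF is violated.
TowerID -> Carrier determines the non-prime attribute {Carrier} from a non-superkey — 3NF is violated.
Since {TowerID} ⊂ {DeviceID, TowerID} and {TowerID}⁺ ⊇ {BillingCycle, Carrier, DataCap} with {BillingCycle, Carrier, DataCap} non-prime, there is a partial dependency; 2NF fails.

1NF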